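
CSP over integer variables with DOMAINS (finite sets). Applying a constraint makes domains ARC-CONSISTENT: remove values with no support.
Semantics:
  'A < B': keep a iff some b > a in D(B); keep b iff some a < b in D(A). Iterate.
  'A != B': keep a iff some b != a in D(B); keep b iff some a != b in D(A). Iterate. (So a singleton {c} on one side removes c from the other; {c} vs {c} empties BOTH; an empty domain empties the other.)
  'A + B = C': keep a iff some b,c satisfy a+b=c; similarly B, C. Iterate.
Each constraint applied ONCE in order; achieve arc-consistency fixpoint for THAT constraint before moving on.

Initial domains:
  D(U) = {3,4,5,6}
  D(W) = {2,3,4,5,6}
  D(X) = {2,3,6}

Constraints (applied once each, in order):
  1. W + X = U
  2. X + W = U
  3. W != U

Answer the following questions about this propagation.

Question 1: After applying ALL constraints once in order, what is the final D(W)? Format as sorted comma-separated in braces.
Constraint 1 (W + X = U) on D(W)={2,3,4,5,6} D(X)={2,3,6} D(U)={3,4,5,6}: W {2,3,4,5,6}->{2,3,4}; X {2,3,6}->{2,3}; U {3,4,5,6}->{4,5,6}
Constraint 2 (X + W = U) on D(X)={2,3} D(W)={2,3,4} D(U)={4,5,6}: no change
Constraint 3 (W != U) on D(W)={2,3,4} D(U)={4,5,6}: no change
So after all 3 constraints: D(W) = {2,3,4}

Answer: {2,3,4}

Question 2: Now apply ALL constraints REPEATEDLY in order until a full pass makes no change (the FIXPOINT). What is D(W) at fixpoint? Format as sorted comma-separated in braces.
pass 0 (initial): D(W)={2,3,4,5,6}
pass 1: U {3,4,5,6}->{4,5,6}; W {2,3,4,5,6}->{2,3,4}; X {2,3,6}->{2,3}
pass 2: no change
Fixpoint after 2 passes: D(W) = {2,3,4}

Answer: {2,3,4}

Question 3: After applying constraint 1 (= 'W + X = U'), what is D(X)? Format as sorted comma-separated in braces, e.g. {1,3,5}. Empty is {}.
Constraint 1 (W + X = U) on D(W)={2,3,4,5,6} D(X)={2,3,6} D(U)={3,4,5,6}: W {2,3,4,5,6}->{2,3,4}; X {2,3,6}->{2,3}; U {3,4,5,6}->{4,5,6}
So after constraint 1: D(X) = {2,3}

Answer: {2,3}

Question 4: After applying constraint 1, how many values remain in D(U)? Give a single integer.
Constraint 1 (W + X = U) on D(W)={2,3,4,5,6} D(X)={2,3,6} D(U)={3,4,5,6}: W {2,3,4,5,6}->{2,3,4}; X {2,3,6}->{2,3}; U {3,4,5,6}->{4,5,6}
So after constraint 1: D(U)={4,5,6}, size = 3

Answer: 3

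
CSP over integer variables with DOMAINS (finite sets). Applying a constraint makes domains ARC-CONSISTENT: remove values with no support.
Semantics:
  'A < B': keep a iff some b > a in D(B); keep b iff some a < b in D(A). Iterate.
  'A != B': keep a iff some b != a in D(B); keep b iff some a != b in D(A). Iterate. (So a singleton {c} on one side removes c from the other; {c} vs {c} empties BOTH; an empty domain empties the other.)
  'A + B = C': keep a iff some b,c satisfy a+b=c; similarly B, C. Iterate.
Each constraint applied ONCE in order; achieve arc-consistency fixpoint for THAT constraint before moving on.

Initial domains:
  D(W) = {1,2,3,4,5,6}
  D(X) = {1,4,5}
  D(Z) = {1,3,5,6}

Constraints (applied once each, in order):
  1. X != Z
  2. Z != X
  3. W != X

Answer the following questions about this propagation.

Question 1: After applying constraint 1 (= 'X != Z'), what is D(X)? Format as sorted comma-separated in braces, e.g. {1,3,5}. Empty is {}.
Constraint 1 (X != Z) on D(X)={1,4,5} D(Z)={1,3,5,6}: no change
So after constraint 1: D(X) = {1,4,5}

Answer: {1,4,5}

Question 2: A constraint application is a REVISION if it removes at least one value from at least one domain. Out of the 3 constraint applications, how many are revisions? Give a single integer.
Answer: 0

Derivation:
Constraint 1 (X != Z) on D(X)={1,4,5} D(Z)={1,3,5,6}: no change => not a revision
Constraint 2 (Z != X) on D(Z)={1,3,5,6} D(X)={1,4,5}: no change => not a revision
Constraint 3 (W != X) on D(W)={1,2,3,4,5,6} D(X)={1,4,5}: no change => not a revision
Total revisions = 0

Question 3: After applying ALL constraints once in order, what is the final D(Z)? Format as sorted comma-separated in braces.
Answer: {1,3,5,6}

Derivation:
Constraint 1 (X != Z) on D(X)={1,4,5} D(Z)={1,3,5,6}: no change
Constraint 2 (Z != X) on D(Z)={1,3,5,6} D(X)={1,4,5}: no change
Constraint 3 (W != X) on D(W)={1,2,3,4,5,6} D(X)={1,4,5}: no change
So after all 3 constraints: D(Z) = {1,3,5,6}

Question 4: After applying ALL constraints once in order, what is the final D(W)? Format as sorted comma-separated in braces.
Constraint 1 (X != Z) on D(X)={1,4,5} D(Z)={1,3,5,6}: no change
Constraint 2 (Z != X) on D(Z)={1,3,5,6} D(X)={1,4,5}: no change
Constraint 3 (W != X) on D(W)={1,2,3,4,5,6} D(X)={1,4,5}: no change
So after all 3 constraints: D(W) = {1,2,3,4,5,6}

Answer: {1,2,3,4,5,6}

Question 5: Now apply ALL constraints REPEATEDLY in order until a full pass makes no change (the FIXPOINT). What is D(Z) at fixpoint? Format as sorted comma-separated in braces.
Answer: {1,3,5,6}

Derivation:
pass 0 (initial): D(Z)={1,3,5,6}
pass 1: no change
Fixpoint after 1 passes: D(Z) = {1,3,5,6}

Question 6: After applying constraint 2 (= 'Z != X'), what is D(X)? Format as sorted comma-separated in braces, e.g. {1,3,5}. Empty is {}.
Answer: {1,4,5}

Derivation:
Constraint 1 (X != Z) on D(X)={1,4,5} D(Z)={1,3,5,6}: no change
Constraint 2 (Z != X) on D(Z)={1,3,5,6} D(X)={1,4,5}: no change
So after constraint 2: D(X) = {1,4,5}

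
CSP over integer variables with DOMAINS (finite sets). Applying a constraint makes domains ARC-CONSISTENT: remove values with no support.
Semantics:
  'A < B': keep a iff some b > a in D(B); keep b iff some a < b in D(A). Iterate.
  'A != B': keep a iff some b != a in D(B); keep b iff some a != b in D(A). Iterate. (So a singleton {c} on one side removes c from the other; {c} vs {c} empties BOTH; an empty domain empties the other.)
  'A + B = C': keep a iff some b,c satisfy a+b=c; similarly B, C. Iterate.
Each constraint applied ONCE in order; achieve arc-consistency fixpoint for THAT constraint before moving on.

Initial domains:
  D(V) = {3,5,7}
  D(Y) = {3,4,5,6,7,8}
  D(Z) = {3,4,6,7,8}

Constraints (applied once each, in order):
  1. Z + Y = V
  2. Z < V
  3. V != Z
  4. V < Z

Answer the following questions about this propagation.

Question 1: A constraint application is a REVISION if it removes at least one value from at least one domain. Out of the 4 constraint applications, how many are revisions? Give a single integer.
Constraint 1 (Z + Y = V) on D(Z)={3,4,6,7,8} D(Y)={3,4,5,6,7,8} D(V)={3,5,7}: Z {3,4,6,7,8}->{3,4}; Y {3,4,5,6,7,8}->{3,4}; V {3,5,7}->{7} => REVISION
Constraint 2 (Z < V) on D(Z)={3,4} D(V)={7}: no change => not a revision
Constraint 3 (V != Z) on D(V)={7} D(Z)={3,4}: no change => not a revision
Constraint 4 (V < Z) on D(V)={7} D(Z)={3,4}: V {7}->{}; Z {3,4}->{} => REVISION
Total revisions = 2

Answer: 2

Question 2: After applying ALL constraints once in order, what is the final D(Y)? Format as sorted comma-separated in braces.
Constraint 1 (Z + Y = V) on D(Z)={3,4,6,7,8} D(Y)={3,4,5,6,7,8} D(V)={3,5,7}: Z {3,4,6,7,8}->{3,4}; Y {3,4,5,6,7,8}->{3,4}; V {3,5,7}->{7}
Constraint 2 (Z < V) on D(Z)={3,4} D(V)={7}: no change
Constraint 3 (V != Z) on D(V)={7} D(Z)={3,4}: no change
Constraint 4 (V < Z) on D(V)={7} D(Z)={3,4}: V {7}->{}; Z {3,4}->{}
So after all 4 constraints: D(Y) = {3,4}

Answer: {3,4}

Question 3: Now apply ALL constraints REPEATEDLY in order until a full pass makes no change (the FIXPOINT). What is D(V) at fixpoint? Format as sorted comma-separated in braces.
pass 0 (initial): D(V)={3,5,7}
pass 1: V {3,5,7}->{}; Y {3,4,5,6,7,8}->{3,4}; Z {3,4,6,7,8}->{}
pass 2: Y {3,4}->{}
pass 3: no change
Fixpoint after 3 passes: D(V) = {}

Answer: {}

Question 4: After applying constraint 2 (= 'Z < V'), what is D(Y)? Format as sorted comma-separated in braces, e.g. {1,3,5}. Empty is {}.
Answer: {3,4}

Derivation:
Constraint 1 (Z + Y = V) on D(Z)={3,4,6,7,8} D(Y)={3,4,5,6,7,8} D(V)={3,5,7}: Z {3,4,6,7,8}->{3,4}; Y {3,4,5,6,7,8}->{3,4}; V {3,5,7}->{7}
Constraint 2 (Z < V) on D(Z)={3,4} D(V)={7}: no change
So after constraint 2: D(Y) = {3,4}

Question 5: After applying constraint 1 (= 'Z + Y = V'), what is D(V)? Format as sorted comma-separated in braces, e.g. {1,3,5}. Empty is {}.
Answer: {7}

Derivation:
Constraint 1 (Z + Y = V) on D(Z)={3,4,6,7,8} D(Y)={3,4,5,6,7,8} D(V)={3,5,7}: Z {3,4,6,7,8}->{3,4}; Y {3,4,5,6,7,8}->{3,4}; V {3,5,7}->{7}
So after constraint 1: D(V) = {7}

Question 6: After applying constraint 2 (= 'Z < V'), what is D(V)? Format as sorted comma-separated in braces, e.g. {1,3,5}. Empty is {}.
Answer: {7}

Derivation:
Constraint 1 (Z + Y = V) on D(Z)={3,4,6,7,8} D(Y)={3,4,5,6,7,8} D(V)={3,5,7}: Z {3,4,6,7,8}->{3,4}; Y {3,4,5,6,7,8}->{3,4}; V {3,5,7}->{7}
Constraint 2 (Z < V) on D(Z)={3,4} D(V)={7}: no change
So after constraint 2: D(V) = {7}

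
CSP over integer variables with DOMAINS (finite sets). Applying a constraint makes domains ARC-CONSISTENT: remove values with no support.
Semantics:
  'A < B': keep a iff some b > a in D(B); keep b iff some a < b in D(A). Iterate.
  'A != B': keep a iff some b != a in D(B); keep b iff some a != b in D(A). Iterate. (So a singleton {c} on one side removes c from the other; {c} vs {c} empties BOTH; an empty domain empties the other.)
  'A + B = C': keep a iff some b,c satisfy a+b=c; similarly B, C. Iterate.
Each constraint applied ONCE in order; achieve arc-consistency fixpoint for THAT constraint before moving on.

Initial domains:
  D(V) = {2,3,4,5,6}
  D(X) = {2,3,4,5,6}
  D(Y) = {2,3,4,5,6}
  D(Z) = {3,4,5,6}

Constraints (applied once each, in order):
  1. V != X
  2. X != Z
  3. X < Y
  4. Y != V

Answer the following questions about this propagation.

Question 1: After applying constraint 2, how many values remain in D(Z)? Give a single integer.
Answer: 4

Derivation:
Constraint 1 (V != X) on D(V)={2,3,4,5,6} D(X)={2,3,4,5,6}: no change
Constraint 2 (X != Z) on D(X)={2,3,4,5,6} D(Z)={3,4,5,6}: no change
So after constraint 2: D(Z)={3,4,5,6}, size = 4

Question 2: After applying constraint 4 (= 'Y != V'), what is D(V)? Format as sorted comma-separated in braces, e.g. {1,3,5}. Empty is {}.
Answer: {2,3,4,5,6}

Derivation:
Constraint 1 (V != X) on D(V)={2,3,4,5,6} D(X)={2,3,4,5,6}: no change
Constraint 2 (X != Z) on D(X)={2,3,4,5,6} D(Z)={3,4,5,6}: no change
Constraint 3 (X < Y) on D(X)={2,3,4,5,6} D(Y)={2,3,4,5,6}: X {2,3,4,5,6}->{2,3,4,5}; Y {2,3,4,5,6}->{3,4,5,6}
Constraint 4 (Y != V) on D(Y)={3,4,5,6} D(V)={2,3,4,5,6}: no change
So after constraint 4: D(V) = {2,3,4,5,6}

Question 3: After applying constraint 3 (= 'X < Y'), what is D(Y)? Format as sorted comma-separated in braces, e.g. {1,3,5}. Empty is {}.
Constraint 1 (V != X) on D(V)={2,3,4,5,6} D(X)={2,3,4,5,6}: no change
Constraint 2 (X != Z) on D(X)={2,3,4,5,6} D(Z)={3,4,5,6}: no change
Constraint 3 (X < Y) on D(X)={2,3,4,5,6} D(Y)={2,3,4,5,6}: X {2,3,4,5,6}->{2,3,4,5}; Y {2,3,4,5,6}->{3,4,5,6}
So after constraint 3: D(Y) = {3,4,5,6}

Answer: {3,4,5,6}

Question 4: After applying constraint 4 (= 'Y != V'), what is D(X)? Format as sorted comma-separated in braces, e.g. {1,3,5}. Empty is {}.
Answer: {2,3,4,5}

Derivation:
Constraint 1 (V != X) on D(V)={2,3,4,5,6} D(X)={2,3,4,5,6}: no change
Constraint 2 (X != Z) on D(X)={2,3,4,5,6} D(Z)={3,4,5,6}: no change
Constraint 3 (X < Y) on D(X)={2,3,4,5,6} D(Y)={2,3,4,5,6}: X {2,3,4,5,6}->{2,3,4,5}; Y {2,3,4,5,6}->{3,4,5,6}
Constraint 4 (Y != V) on D(Y)={3,4,5,6} D(V)={2,3,4,5,6}: no change
So after constraint 4: D(X) = {2,3,4,5}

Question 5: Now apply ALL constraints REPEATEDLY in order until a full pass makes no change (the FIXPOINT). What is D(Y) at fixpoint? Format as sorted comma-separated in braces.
Answer: {3,4,5,6}

Derivation:
pass 0 (initial): D(Y)={2,3,4,5,6}
pass 1: X {2,3,4,5,6}->{2,3,4,5}; Y {2,3,4,5,6}->{3,4,5,6}
pass 2: no change
Fixpoint after 2 passes: D(Y) = {3,4,5,6}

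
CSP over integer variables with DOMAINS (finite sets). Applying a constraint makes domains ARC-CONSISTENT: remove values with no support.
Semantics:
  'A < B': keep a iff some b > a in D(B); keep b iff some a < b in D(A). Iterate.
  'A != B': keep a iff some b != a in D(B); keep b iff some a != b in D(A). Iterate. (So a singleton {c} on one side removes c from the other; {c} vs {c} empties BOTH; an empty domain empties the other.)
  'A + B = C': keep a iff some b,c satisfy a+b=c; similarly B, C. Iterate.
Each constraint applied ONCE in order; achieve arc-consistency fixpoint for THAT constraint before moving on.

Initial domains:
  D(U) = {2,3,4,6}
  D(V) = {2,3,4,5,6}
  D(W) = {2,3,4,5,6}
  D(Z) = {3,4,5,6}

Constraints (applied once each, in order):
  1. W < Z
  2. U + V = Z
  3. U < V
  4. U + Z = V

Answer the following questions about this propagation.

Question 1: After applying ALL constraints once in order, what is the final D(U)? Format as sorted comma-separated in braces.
Constraint 1 (W < Z) on D(W)={2,3,4,5,6} D(Z)={3,4,5,6}: W {2,3,4,5,6}->{2,3,4,5}
Constraint 2 (U + V = Z) on D(U)={2,3,4,6} D(V)={2,3,4,5,6} D(Z)={3,4,5,6}: U {2,3,4,6}->{2,3,4}; V {2,3,4,5,6}->{2,3,4}; Z {3,4,5,6}->{4,5,6}
Constraint 3 (U < V) on D(U)={2,3,4} D(V)={2,3,4}: U {2,3,4}->{2,3}; V {2,3,4}->{3,4}
Constraint 4 (U + Z = V) on D(U)={2,3} D(Z)={4,5,6} D(V)={3,4}: U {2,3}->{}; Z {4,5,6}->{}; V {3,4}->{}
So after all 4 constraints: D(U) = {}

Answer: {}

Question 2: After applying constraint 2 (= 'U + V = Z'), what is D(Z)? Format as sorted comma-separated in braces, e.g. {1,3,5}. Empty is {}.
Constraint 1 (W < Z) on D(W)={2,3,4,5,6} D(Z)={3,4,5,6}: W {2,3,4,5,6}->{2,3,4,5}
Constraint 2 (U + V = Z) on D(U)={2,3,4,6} D(V)={2,3,4,5,6} D(Z)={3,4,5,6}: U {2,3,4,6}->{2,3,4}; V {2,3,4,5,6}->{2,3,4}; Z {3,4,5,6}->{4,5,6}
So after constraint 2: D(Z) = {4,5,6}

Answer: {4,5,6}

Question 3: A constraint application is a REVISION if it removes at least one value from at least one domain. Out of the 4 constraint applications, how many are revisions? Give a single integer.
Constraint 1 (W < Z) on D(W)={2,3,4,5,6} D(Z)={3,4,5,6}: W {2,3,4,5,6}->{2,3,4,5} => REVISION
Constraint 2 (U + V = Z) on D(U)={2,3,4,6} D(V)={2,3,4,5,6} D(Z)={3,4,5,6}: U {2,3,4,6}->{2,3,4}; V {2,3,4,5,6}->{2,3,4}; Z {3,4,5,6}->{4,5,6} => REVISION
Constraint 3 (U < V) on D(U)={2,3,4} D(V)={2,3,4}: U {2,3,4}->{2,3}; V {2,3,4}->{3,4} => REVISION
Constraint 4 (U + Z = V) on D(U)={2,3} D(Z)={4,5,6} D(V)={3,4}: U {2,3}->{}; Z {4,5,6}->{}; V {3,4}->{} => REVISION
Total revisions = 4

Answer: 4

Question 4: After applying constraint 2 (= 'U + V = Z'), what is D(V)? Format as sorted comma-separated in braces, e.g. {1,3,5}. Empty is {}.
Answer: {2,3,4}

Derivation:
Constraint 1 (W < Z) on D(W)={2,3,4,5,6} D(Z)={3,4,5,6}: W {2,3,4,5,6}->{2,3,4,5}
Constraint 2 (U + V = Z) on D(U)={2,3,4,6} D(V)={2,3,4,5,6} D(Z)={3,4,5,6}: U {2,3,4,6}->{2,3,4}; V {2,3,4,5,6}->{2,3,4}; Z {3,4,5,6}->{4,5,6}
So after constraint 2: D(V) = {2,3,4}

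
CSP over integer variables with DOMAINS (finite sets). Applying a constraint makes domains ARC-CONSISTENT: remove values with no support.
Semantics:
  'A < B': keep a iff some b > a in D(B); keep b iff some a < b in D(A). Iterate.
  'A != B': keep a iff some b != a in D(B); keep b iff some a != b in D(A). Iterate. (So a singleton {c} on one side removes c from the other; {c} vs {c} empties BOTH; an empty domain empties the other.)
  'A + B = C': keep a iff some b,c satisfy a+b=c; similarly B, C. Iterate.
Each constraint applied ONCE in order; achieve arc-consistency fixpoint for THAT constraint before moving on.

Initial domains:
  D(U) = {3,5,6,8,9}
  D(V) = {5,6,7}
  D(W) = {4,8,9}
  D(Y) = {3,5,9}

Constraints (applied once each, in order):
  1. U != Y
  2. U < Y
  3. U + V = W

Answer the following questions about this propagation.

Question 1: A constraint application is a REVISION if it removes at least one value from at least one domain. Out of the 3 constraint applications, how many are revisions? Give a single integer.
Answer: 2

Derivation:
Constraint 1 (U != Y) on D(U)={3,5,6,8,9} D(Y)={3,5,9}: no change => not a revision
Constraint 2 (U < Y) on D(U)={3,5,6,8,9} D(Y)={3,5,9}: U {3,5,6,8,9}->{3,5,6,8}; Y {3,5,9}->{5,9} => REVISION
Constraint 3 (U + V = W) on D(U)={3,5,6,8} D(V)={5,6,7} D(W)={4,8,9}: U {3,5,6,8}->{3}; V {5,6,7}->{5,6}; W {4,8,9}->{8,9} => REVISION
Total revisions = 2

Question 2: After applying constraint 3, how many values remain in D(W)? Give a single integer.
Answer: 2

Derivation:
Constraint 1 (U != Y) on D(U)={3,5,6,8,9} D(Y)={3,5,9}: no change
Constraint 2 (U < Y) on D(U)={3,5,6,8,9} D(Y)={3,5,9}: U {3,5,6,8,9}->{3,5,6,8}; Y {3,5,9}->{5,9}
Constraint 3 (U + V = W) on D(U)={3,5,6,8} D(V)={5,6,7} D(W)={4,8,9}: U {3,5,6,8}->{3}; V {5,6,7}->{5,6}; W {4,8,9}->{8,9}
So after constraint 3: D(W)={8,9}, size = 2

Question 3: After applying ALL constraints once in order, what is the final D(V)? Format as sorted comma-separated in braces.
Answer: {5,6}

Derivation:
Constraint 1 (U != Y) on D(U)={3,5,6,8,9} D(Y)={3,5,9}: no change
Constraint 2 (U < Y) on D(U)={3,5,6,8,9} D(Y)={3,5,9}: U {3,5,6,8,9}->{3,5,6,8}; Y {3,5,9}->{5,9}
Constraint 3 (U + V = W) on D(U)={3,5,6,8} D(V)={5,6,7} D(W)={4,8,9}: U {3,5,6,8}->{3}; V {5,6,7}->{5,6}; W {4,8,9}->{8,9}
So after all 3 constraints: D(V) = {5,6}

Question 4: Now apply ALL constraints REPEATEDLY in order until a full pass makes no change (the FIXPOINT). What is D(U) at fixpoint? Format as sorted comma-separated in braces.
pass 0 (initial): D(U)={3,5,6,8,9}
pass 1: U {3,5,6,8,9}->{3}; V {5,6,7}->{5,6}; W {4,8,9}->{8,9}; Y {3,5,9}->{5,9}
pass 2: no change
Fixpoint after 2 passes: D(U) = {3}

Answer: {3}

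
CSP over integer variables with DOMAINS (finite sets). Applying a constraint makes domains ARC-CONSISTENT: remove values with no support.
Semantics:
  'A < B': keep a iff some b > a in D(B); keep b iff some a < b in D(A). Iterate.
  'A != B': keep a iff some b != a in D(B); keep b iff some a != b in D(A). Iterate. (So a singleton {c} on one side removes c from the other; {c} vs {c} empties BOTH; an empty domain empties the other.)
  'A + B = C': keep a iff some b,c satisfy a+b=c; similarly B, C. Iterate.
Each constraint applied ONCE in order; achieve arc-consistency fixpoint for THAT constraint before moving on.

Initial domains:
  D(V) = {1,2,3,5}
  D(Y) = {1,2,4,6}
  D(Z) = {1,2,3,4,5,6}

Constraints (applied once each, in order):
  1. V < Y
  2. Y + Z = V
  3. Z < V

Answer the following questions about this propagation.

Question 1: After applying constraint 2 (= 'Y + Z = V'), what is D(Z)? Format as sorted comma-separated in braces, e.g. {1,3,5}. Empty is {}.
Constraint 1 (V < Y) on D(V)={1,2,3,5} D(Y)={1,2,4,6}: Y {1,2,4,6}->{2,4,6}
Constraint 2 (Y + Z = V) on D(Y)={2,4,6} D(Z)={1,2,3,4,5,6} D(V)={1,2,3,5}: Y {2,4,6}->{2,4}; Z {1,2,3,4,5,6}->{1,3}; V {1,2,3,5}->{3,5}
So after constraint 2: D(Z) = {1,3}

Answer: {1,3}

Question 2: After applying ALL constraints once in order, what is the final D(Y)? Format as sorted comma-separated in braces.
Answer: {2,4}

Derivation:
Constraint 1 (V < Y) on D(V)={1,2,3,5} D(Y)={1,2,4,6}: Y {1,2,4,6}->{2,4,6}
Constraint 2 (Y + Z = V) on D(Y)={2,4,6} D(Z)={1,2,3,4,5,6} D(V)={1,2,3,5}: Y {2,4,6}->{2,4}; Z {1,2,3,4,5,6}->{1,3}; V {1,2,3,5}->{3,5}
Constraint 3 (Z < V) on D(Z)={1,3} D(V)={3,5}: no change
So after all 3 constraints: D(Y) = {2,4}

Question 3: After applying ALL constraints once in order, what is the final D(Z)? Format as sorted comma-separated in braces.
Constraint 1 (V < Y) on D(V)={1,2,3,5} D(Y)={1,2,4,6}: Y {1,2,4,6}->{2,4,6}
Constraint 2 (Y + Z = V) on D(Y)={2,4,6} D(Z)={1,2,3,4,5,6} D(V)={1,2,3,5}: Y {2,4,6}->{2,4}; Z {1,2,3,4,5,6}->{1,3}; V {1,2,3,5}->{3,5}
Constraint 3 (Z < V) on D(Z)={1,3} D(V)={3,5}: no change
So after all 3 constraints: D(Z) = {1,3}

Answer: {1,3}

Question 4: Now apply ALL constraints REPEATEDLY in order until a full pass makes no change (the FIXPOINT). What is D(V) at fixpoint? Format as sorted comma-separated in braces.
pass 0 (initial): D(V)={1,2,3,5}
pass 1: V {1,2,3,5}->{3,5}; Y {1,2,4,6}->{2,4}; Z {1,2,3,4,5,6}->{1,3}
pass 2: V {3,5}->{}; Y {2,4}->{}; Z {1,3}->{}
pass 3: no change
Fixpoint after 3 passes: D(V) = {}

Answer: {}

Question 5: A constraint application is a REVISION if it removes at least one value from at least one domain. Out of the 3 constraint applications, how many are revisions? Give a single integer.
Constraint 1 (V < Y) on D(V)={1,2,3,5} D(Y)={1,2,4,6}: Y {1,2,4,6}->{2,4,6} => REVISION
Constraint 2 (Y + Z = V) on D(Y)={2,4,6} D(Z)={1,2,3,4,5,6} D(V)={1,2,3,5}: Y {2,4,6}->{2,4}; Z {1,2,3,4,5,6}->{1,3}; V {1,2,3,5}->{3,5} => REVISION
Constraint 3 (Z < V) on D(Z)={1,3} D(V)={3,5}: no change => not a revision
Total revisions = 2

Answer: 2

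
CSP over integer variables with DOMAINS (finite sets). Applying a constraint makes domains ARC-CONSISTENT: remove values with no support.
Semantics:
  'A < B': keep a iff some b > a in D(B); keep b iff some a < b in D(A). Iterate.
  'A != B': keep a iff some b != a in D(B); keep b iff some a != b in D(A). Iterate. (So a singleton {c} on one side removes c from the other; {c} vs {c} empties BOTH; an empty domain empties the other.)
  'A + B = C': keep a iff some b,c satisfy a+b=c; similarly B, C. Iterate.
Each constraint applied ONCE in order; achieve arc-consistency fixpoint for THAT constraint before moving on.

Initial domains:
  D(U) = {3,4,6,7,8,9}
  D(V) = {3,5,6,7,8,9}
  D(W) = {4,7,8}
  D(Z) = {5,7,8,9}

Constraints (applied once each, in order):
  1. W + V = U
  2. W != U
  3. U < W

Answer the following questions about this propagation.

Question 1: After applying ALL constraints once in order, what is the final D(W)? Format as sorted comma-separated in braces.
Answer: {}

Derivation:
Constraint 1 (W + V = U) on D(W)={4,7,8} D(V)={3,5,6,7,8,9} D(U)={3,4,6,7,8,9}: W {4,7,8}->{4}; V {3,5,6,7,8,9}->{3,5}; U {3,4,6,7,8,9}->{7,9}
Constraint 2 (W != U) on D(W)={4} D(U)={7,9}: no change
Constraint 3 (U < W) on D(U)={7,9} D(W)={4}: U {7,9}->{}; W {4}->{}
So after all 3 constraints: D(W) = {}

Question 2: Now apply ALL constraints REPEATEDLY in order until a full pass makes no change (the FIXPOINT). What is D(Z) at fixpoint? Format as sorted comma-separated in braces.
pass 0 (initial): D(Z)={5,7,8,9}
pass 1: U {3,4,6,7,8,9}->{}; V {3,5,6,7,8,9}->{3,5}; W {4,7,8}->{}
pass 2: V {3,5}->{}
pass 3: no change
Fixpoint after 3 passes: D(Z) = {5,7,8,9}

Answer: {5,7,8,9}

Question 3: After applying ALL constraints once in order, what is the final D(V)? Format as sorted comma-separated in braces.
Constraint 1 (W + V = U) on D(W)={4,7,8} D(V)={3,5,6,7,8,9} D(U)={3,4,6,7,8,9}: W {4,7,8}->{4}; V {3,5,6,7,8,9}->{3,5}; U {3,4,6,7,8,9}->{7,9}
Constraint 2 (W != U) on D(W)={4} D(U)={7,9}: no change
Constraint 3 (U < W) on D(U)={7,9} D(W)={4}: U {7,9}->{}; W {4}->{}
So after all 3 constraints: D(V) = {3,5}

Answer: {3,5}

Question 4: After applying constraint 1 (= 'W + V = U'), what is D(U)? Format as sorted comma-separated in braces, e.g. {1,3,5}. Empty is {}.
Constraint 1 (W + V = U) on D(W)={4,7,8} D(V)={3,5,6,7,8,9} D(U)={3,4,6,7,8,9}: W {4,7,8}->{4}; V {3,5,6,7,8,9}->{3,5}; U {3,4,6,7,8,9}->{7,9}
So after constraint 1: D(U) = {7,9}

Answer: {7,9}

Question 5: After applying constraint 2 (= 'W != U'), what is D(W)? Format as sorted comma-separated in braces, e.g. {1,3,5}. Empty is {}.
Answer: {4}

Derivation:
Constraint 1 (W + V = U) on D(W)={4,7,8} D(V)={3,5,6,7,8,9} D(U)={3,4,6,7,8,9}: W {4,7,8}->{4}; V {3,5,6,7,8,9}->{3,5}; U {3,4,6,7,8,9}->{7,9}
Constraint 2 (W != U) on D(W)={4} D(U)={7,9}: no change
So after constraint 2: D(W) = {4}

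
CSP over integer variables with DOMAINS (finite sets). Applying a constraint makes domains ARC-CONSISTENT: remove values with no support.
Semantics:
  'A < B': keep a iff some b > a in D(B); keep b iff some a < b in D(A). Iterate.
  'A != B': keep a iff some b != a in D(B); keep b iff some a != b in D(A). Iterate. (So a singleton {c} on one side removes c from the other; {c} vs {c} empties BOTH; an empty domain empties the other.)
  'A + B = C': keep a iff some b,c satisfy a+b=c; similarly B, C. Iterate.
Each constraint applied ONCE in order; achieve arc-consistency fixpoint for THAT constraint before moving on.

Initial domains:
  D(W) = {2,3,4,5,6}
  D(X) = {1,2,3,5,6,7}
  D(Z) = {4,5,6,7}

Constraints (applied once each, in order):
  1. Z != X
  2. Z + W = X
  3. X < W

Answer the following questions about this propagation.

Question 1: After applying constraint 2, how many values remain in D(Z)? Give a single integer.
Answer: 2

Derivation:
Constraint 1 (Z != X) on D(Z)={4,5,6,7} D(X)={1,2,3,5,6,7}: no change
Constraint 2 (Z + W = X) on D(Z)={4,5,6,7} D(W)={2,3,4,5,6} D(X)={1,2,3,5,6,7}: Z {4,5,6,7}->{4,5}; W {2,3,4,5,6}->{2,3}; X {1,2,3,5,6,7}->{6,7}
So after constraint 2: D(Z)={4,5}, size = 2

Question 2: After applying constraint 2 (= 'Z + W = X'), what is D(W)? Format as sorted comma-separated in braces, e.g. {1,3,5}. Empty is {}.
Answer: {2,3}

Derivation:
Constraint 1 (Z != X) on D(Z)={4,5,6,7} D(X)={1,2,3,5,6,7}: no change
Constraint 2 (Z + W = X) on D(Z)={4,5,6,7} D(W)={2,3,4,5,6} D(X)={1,2,3,5,6,7}: Z {4,5,6,7}->{4,5}; W {2,3,4,5,6}->{2,3}; X {1,2,3,5,6,7}->{6,7}
So after constraint 2: D(W) = {2,3}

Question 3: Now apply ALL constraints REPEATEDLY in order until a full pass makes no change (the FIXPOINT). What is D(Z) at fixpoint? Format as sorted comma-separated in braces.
pass 0 (initial): D(Z)={4,5,6,7}
pass 1: W {2,3,4,5,6}->{}; X {1,2,3,5,6,7}->{}; Z {4,5,6,7}->{4,5}
pass 2: Z {4,5}->{}
pass 3: no change
Fixpoint after 3 passes: D(Z) = {}

Answer: {}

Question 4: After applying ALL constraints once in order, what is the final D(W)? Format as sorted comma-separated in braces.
Answer: {}

Derivation:
Constraint 1 (Z != X) on D(Z)={4,5,6,7} D(X)={1,2,3,5,6,7}: no change
Constraint 2 (Z + W = X) on D(Z)={4,5,6,7} D(W)={2,3,4,5,6} D(X)={1,2,3,5,6,7}: Z {4,5,6,7}->{4,5}; W {2,3,4,5,6}->{2,3}; X {1,2,3,5,6,7}->{6,7}
Constraint 3 (X < W) on D(X)={6,7} D(W)={2,3}: X {6,7}->{}; W {2,3}->{}
So after all 3 constraints: D(W) = {}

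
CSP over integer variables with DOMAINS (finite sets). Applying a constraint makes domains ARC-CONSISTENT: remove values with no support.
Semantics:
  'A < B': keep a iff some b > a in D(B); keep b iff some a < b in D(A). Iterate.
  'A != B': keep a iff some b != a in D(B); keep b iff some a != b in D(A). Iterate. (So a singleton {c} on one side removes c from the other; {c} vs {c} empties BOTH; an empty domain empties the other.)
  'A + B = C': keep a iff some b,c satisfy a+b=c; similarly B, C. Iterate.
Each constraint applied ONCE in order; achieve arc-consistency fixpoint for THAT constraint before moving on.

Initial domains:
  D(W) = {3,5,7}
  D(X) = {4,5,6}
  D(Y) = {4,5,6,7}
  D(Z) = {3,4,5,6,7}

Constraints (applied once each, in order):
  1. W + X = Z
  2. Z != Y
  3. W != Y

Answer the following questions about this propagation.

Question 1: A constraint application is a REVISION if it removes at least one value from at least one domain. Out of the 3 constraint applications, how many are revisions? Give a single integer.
Answer: 2

Derivation:
Constraint 1 (W + X = Z) on D(W)={3,5,7} D(X)={4,5,6} D(Z)={3,4,5,6,7}: W {3,5,7}->{3}; X {4,5,6}->{4}; Z {3,4,5,6,7}->{7} => REVISION
Constraint 2 (Z != Y) on D(Z)={7} D(Y)={4,5,6,7}: Y {4,5,6,7}->{4,5,6} => REVISION
Constraint 3 (W != Y) on D(W)={3} D(Y)={4,5,6}: no change => not a revision
Total revisions = 2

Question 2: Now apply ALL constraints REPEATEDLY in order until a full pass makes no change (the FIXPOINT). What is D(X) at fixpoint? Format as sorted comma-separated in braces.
Answer: {4}

Derivation:
pass 0 (initial): D(X)={4,5,6}
pass 1: W {3,5,7}->{3}; X {4,5,6}->{4}; Y {4,5,6,7}->{4,5,6}; Z {3,4,5,6,7}->{7}
pass 2: no change
Fixpoint after 2 passes: D(X) = {4}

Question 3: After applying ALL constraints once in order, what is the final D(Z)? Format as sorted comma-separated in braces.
Constraint 1 (W + X = Z) on D(W)={3,5,7} D(X)={4,5,6} D(Z)={3,4,5,6,7}: W {3,5,7}->{3}; X {4,5,6}->{4}; Z {3,4,5,6,7}->{7}
Constraint 2 (Z != Y) on D(Z)={7} D(Y)={4,5,6,7}: Y {4,5,6,7}->{4,5,6}
Constraint 3 (W != Y) on D(W)={3} D(Y)={4,5,6}: no change
So after all 3 constraints: D(Z) = {7}

Answer: {7}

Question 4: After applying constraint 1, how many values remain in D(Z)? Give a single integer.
Constraint 1 (W + X = Z) on D(W)={3,5,7} D(X)={4,5,6} D(Z)={3,4,5,6,7}: W {3,5,7}->{3}; X {4,5,6}->{4}; Z {3,4,5,6,7}->{7}
So after constraint 1: D(Z)={7}, size = 1

Answer: 1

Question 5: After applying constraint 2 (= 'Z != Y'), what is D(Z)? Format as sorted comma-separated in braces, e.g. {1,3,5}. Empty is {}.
Constraint 1 (W + X = Z) on D(W)={3,5,7} D(X)={4,5,6} D(Z)={3,4,5,6,7}: W {3,5,7}->{3}; X {4,5,6}->{4}; Z {3,4,5,6,7}->{7}
Constraint 2 (Z != Y) on D(Z)={7} D(Y)={4,5,6,7}: Y {4,5,6,7}->{4,5,6}
So after constraint 2: D(Z) = {7}

Answer: {7}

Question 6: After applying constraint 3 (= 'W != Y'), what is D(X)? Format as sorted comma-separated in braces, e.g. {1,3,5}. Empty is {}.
Answer: {4}

Derivation:
Constraint 1 (W + X = Z) on D(W)={3,5,7} D(X)={4,5,6} D(Z)={3,4,5,6,7}: W {3,5,7}->{3}; X {4,5,6}->{4}; Z {3,4,5,6,7}->{7}
Constraint 2 (Z != Y) on D(Z)={7} D(Y)={4,5,6,7}: Y {4,5,6,7}->{4,5,6}
Constraint 3 (W != Y) on D(W)={3} D(Y)={4,5,6}: no change
So after constraint 3: D(X) = {4}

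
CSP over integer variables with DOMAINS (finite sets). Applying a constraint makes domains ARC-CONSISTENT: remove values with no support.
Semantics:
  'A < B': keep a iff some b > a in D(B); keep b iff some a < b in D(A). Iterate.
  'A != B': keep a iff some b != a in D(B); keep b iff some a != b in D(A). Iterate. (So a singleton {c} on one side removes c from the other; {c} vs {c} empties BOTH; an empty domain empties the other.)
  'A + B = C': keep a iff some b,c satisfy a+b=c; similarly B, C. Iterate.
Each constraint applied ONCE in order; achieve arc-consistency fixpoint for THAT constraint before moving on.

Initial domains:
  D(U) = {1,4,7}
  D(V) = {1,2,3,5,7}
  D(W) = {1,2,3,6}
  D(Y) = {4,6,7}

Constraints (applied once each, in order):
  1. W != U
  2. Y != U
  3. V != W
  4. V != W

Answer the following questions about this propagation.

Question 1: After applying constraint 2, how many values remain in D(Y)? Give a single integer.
Constraint 1 (W != U) on D(W)={1,2,3,6} D(U)={1,4,7}: no change
Constraint 2 (Y != U) on D(Y)={4,6,7} D(U)={1,4,7}: no change
So after constraint 2: D(Y)={4,6,7}, size = 3

Answer: 3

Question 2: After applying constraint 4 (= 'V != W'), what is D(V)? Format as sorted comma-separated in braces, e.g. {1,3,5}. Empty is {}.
Constraint 1 (W != U) on D(W)={1,2,3,6} D(U)={1,4,7}: no change
Constraint 2 (Y != U) on D(Y)={4,6,7} D(U)={1,4,7}: no change
Constraint 3 (V != W) on D(V)={1,2,3,5,7} D(W)={1,2,3,6}: no change
Constraint 4 (V != W) on D(V)={1,2,3,5,7} D(W)={1,2,3,6}: no change
So after constraint 4: D(V) = {1,2,3,5,7}

Answer: {1,2,3,5,7}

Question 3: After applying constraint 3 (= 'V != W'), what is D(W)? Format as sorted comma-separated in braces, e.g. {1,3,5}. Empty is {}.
Constraint 1 (W != U) on D(W)={1,2,3,6} D(U)={1,4,7}: no change
Constraint 2 (Y != U) on D(Y)={4,6,7} D(U)={1,4,7}: no change
Constraint 3 (V != W) on D(V)={1,2,3,5,7} D(W)={1,2,3,6}: no change
So after constraint 3: D(W) = {1,2,3,6}

Answer: {1,2,3,6}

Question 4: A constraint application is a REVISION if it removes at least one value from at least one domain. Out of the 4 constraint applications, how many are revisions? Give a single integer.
Answer: 0

Derivation:
Constraint 1 (W != U) on D(W)={1,2,3,6} D(U)={1,4,7}: no change => not a revision
Constraint 2 (Y != U) on D(Y)={4,6,7} D(U)={1,4,7}: no change => not a revision
Constraint 3 (V != W) on D(V)={1,2,3,5,7} D(W)={1,2,3,6}: no change => not a revision
Constraint 4 (V != W) on D(V)={1,2,3,5,7} D(W)={1,2,3,6}: no change => not a revision
Total revisions = 0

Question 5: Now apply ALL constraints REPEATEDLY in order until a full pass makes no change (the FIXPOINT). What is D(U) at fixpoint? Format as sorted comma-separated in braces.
Answer: {1,4,7}

Derivation:
pass 0 (initial): D(U)={1,4,7}
pass 1: no change
Fixpoint after 1 passes: D(U) = {1,4,7}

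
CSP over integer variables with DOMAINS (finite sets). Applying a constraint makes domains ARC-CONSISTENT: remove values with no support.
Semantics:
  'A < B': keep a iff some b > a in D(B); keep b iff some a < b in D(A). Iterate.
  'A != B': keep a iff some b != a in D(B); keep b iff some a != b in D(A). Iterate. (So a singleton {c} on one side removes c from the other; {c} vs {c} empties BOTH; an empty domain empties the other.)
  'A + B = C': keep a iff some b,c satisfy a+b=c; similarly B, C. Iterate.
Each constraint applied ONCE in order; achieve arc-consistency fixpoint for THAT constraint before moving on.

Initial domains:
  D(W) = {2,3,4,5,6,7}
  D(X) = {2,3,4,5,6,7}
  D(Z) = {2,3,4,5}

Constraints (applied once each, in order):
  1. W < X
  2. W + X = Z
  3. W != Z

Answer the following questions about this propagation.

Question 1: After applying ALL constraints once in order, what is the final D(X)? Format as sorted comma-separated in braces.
Constraint 1 (W < X) on D(W)={2,3,4,5,6,7} D(X)={2,3,4,5,6,7}: W {2,3,4,5,6,7}->{2,3,4,5,6}; X {2,3,4,5,6,7}->{3,4,5,6,7}
Constraint 2 (W + X = Z) on D(W)={2,3,4,5,6} D(X)={3,4,5,6,7} D(Z)={2,3,4,5}: W {2,3,4,5,6}->{2}; X {3,4,5,6,7}->{3}; Z {2,3,4,5}->{5}
Constraint 3 (W != Z) on D(W)={2} D(Z)={5}: no change
So after all 3 constraints: D(X) = {3}

Answer: {3}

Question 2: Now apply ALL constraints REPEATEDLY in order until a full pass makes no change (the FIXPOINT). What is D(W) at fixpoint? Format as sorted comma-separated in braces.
Answer: {2}

Derivation:
pass 0 (initial): D(W)={2,3,4,5,6,7}
pass 1: W {2,3,4,5,6,7}->{2}; X {2,3,4,5,6,7}->{3}; Z {2,3,4,5}->{5}
pass 2: no change
Fixpoint after 2 passes: D(W) = {2}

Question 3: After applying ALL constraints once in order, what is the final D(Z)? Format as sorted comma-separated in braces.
Answer: {5}

Derivation:
Constraint 1 (W < X) on D(W)={2,3,4,5,6,7} D(X)={2,3,4,5,6,7}: W {2,3,4,5,6,7}->{2,3,4,5,6}; X {2,3,4,5,6,7}->{3,4,5,6,7}
Constraint 2 (W + X = Z) on D(W)={2,3,4,5,6} D(X)={3,4,5,6,7} D(Z)={2,3,4,5}: W {2,3,4,5,6}->{2}; X {3,4,5,6,7}->{3}; Z {2,3,4,5}->{5}
Constraint 3 (W != Z) on D(W)={2} D(Z)={5}: no change
So after all 3 constraints: D(Z) = {5}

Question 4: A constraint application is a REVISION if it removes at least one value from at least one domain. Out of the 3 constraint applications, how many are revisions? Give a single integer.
Answer: 2

Derivation:
Constraint 1 (W < X) on D(W)={2,3,4,5,6,7} D(X)={2,3,4,5,6,7}: W {2,3,4,5,6,7}->{2,3,4,5,6}; X {2,3,4,5,6,7}->{3,4,5,6,7} => REVISION
Constraint 2 (W + X = Z) on D(W)={2,3,4,5,6} D(X)={3,4,5,6,7} D(Z)={2,3,4,5}: W {2,3,4,5,6}->{2}; X {3,4,5,6,7}->{3}; Z {2,3,4,5}->{5} => REVISION
Constraint 3 (W != Z) on D(W)={2} D(Z)={5}: no change => not a revision
Total revisions = 2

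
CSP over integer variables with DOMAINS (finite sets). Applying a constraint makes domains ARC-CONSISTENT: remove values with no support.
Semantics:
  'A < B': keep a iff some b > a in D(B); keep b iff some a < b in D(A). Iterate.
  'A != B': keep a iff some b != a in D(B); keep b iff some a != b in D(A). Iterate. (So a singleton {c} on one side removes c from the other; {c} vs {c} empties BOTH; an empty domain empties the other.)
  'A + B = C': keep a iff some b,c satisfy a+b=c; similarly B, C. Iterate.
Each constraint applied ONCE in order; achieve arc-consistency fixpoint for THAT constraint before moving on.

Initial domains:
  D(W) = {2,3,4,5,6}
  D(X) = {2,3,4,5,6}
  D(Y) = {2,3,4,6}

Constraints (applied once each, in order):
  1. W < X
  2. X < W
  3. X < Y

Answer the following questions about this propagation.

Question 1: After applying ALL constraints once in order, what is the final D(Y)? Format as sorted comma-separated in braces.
Answer: {4,6}

Derivation:
Constraint 1 (W < X) on D(W)={2,3,4,5,6} D(X)={2,3,4,5,6}: W {2,3,4,5,6}->{2,3,4,5}; X {2,3,4,5,6}->{3,4,5,6}
Constraint 2 (X < W) on D(X)={3,4,5,6} D(W)={2,3,4,5}: X {3,4,5,6}->{3,4}; W {2,3,4,5}->{4,5}
Constraint 3 (X < Y) on D(X)={3,4} D(Y)={2,3,4,6}: Y {2,3,4,6}->{4,6}
So after all 3 constraints: D(Y) = {4,6}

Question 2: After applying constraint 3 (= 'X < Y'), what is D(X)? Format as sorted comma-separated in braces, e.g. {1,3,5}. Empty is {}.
Constraint 1 (W < X) on D(W)={2,3,4,5,6} D(X)={2,3,4,5,6}: W {2,3,4,5,6}->{2,3,4,5}; X {2,3,4,5,6}->{3,4,5,6}
Constraint 2 (X < W) on D(X)={3,4,5,6} D(W)={2,3,4,5}: X {3,4,5,6}->{3,4}; W {2,3,4,5}->{4,5}
Constraint 3 (X < Y) on D(X)={3,4} D(Y)={2,3,4,6}: Y {2,3,4,6}->{4,6}
So after constraint 3: D(X) = {3,4}

Answer: {3,4}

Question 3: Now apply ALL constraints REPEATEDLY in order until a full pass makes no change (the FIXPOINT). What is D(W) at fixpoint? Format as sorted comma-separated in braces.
Answer: {}

Derivation:
pass 0 (initial): D(W)={2,3,4,5,6}
pass 1: W {2,3,4,5,6}->{4,5}; X {2,3,4,5,6}->{3,4}; Y {2,3,4,6}->{4,6}
pass 2: W {4,5}->{}; X {3,4}->{}; Y {4,6}->{}
pass 3: no change
Fixpoint after 3 passes: D(W) = {}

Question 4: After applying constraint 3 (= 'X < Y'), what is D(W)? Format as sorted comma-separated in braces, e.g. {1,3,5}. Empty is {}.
Constraint 1 (W < X) on D(W)={2,3,4,5,6} D(X)={2,3,4,5,6}: W {2,3,4,5,6}->{2,3,4,5}; X {2,3,4,5,6}->{3,4,5,6}
Constraint 2 (X < W) on D(X)={3,4,5,6} D(W)={2,3,4,5}: X {3,4,5,6}->{3,4}; W {2,3,4,5}->{4,5}
Constraint 3 (X < Y) on D(X)={3,4} D(Y)={2,3,4,6}: Y {2,3,4,6}->{4,6}
So after constraint 3: D(W) = {4,5}

Answer: {4,5}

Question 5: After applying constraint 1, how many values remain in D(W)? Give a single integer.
Constraint 1 (W < X) on D(W)={2,3,4,5,6} D(X)={2,3,4,5,6}: W {2,3,4,5,6}->{2,3,4,5}; X {2,3,4,5,6}->{3,4,5,6}
So after constraint 1: D(W)={2,3,4,5}, size = 4

Answer: 4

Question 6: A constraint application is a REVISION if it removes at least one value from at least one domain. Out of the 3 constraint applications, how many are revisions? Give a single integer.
Answer: 3

Derivation:
Constraint 1 (W < X) on D(W)={2,3,4,5,6} D(X)={2,3,4,5,6}: W {2,3,4,5,6}->{2,3,4,5}; X {2,3,4,5,6}->{3,4,5,6} => REVISION
Constraint 2 (X < W) on D(X)={3,4,5,6} D(W)={2,3,4,5}: X {3,4,5,6}->{3,4}; W {2,3,4,5}->{4,5} => REVISION
Constraint 3 (X < Y) on D(X)={3,4} D(Y)={2,3,4,6}: Y {2,3,4,6}->{4,6} => REVISION
Total revisions = 3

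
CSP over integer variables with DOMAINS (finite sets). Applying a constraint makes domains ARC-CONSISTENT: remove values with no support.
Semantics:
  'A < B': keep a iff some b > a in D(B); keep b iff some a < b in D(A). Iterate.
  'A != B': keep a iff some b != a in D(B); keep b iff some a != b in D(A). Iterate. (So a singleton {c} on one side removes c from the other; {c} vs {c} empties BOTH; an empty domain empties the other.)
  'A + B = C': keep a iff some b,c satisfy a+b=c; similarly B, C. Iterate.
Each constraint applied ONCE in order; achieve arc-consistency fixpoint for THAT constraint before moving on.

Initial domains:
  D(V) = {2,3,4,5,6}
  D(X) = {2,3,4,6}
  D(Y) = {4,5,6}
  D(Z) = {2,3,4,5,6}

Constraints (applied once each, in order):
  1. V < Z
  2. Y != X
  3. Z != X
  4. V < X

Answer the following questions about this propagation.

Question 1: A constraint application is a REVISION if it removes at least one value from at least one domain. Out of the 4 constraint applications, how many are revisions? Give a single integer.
Answer: 2

Derivation:
Constraint 1 (V < Z) on D(V)={2,3,4,5,6} D(Z)={2,3,4,5,6}: V {2,3,4,5,6}->{2,3,4,5}; Z {2,3,4,5,6}->{3,4,5,6} => REVISION
Constraint 2 (Y != X) on D(Y)={4,5,6} D(X)={2,3,4,6}: no change => not a revision
Constraint 3 (Z != X) on D(Z)={3,4,5,6} D(X)={2,3,4,6}: no change => not a revision
Constraint 4 (V < X) on D(V)={2,3,4,5} D(X)={2,3,4,6}: X {2,3,4,6}->{3,4,6} => REVISION
Total revisions = 2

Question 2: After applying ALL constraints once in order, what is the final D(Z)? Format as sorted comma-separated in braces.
Answer: {3,4,5,6}

Derivation:
Constraint 1 (V < Z) on D(V)={2,3,4,5,6} D(Z)={2,3,4,5,6}: V {2,3,4,5,6}->{2,3,4,5}; Z {2,3,4,5,6}->{3,4,5,6}
Constraint 2 (Y != X) on D(Y)={4,5,6} D(X)={2,3,4,6}: no change
Constraint 3 (Z != X) on D(Z)={3,4,5,6} D(X)={2,3,4,6}: no change
Constraint 4 (V < X) on D(V)={2,3,4,5} D(X)={2,3,4,6}: X {2,3,4,6}->{3,4,6}
So after all 4 constraints: D(Z) = {3,4,5,6}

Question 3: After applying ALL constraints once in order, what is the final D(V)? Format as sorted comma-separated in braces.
Answer: {2,3,4,5}

Derivation:
Constraint 1 (V < Z) on D(V)={2,3,4,5,6} D(Z)={2,3,4,5,6}: V {2,3,4,5,6}->{2,3,4,5}; Z {2,3,4,5,6}->{3,4,5,6}
Constraint 2 (Y != X) on D(Y)={4,5,6} D(X)={2,3,4,6}: no change
Constraint 3 (Z != X) on D(Z)={3,4,5,6} D(X)={2,3,4,6}: no change
Constraint 4 (V < X) on D(V)={2,3,4,5} D(X)={2,3,4,6}: X {2,3,4,6}->{3,4,6}
So after all 4 constraints: D(V) = {2,3,4,5}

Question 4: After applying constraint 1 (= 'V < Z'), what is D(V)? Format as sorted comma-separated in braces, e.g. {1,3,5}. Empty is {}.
Constraint 1 (V < Z) on D(V)={2,3,4,5,6} D(Z)={2,3,4,5,6}: V {2,3,4,5,6}->{2,3,4,5}; Z {2,3,4,5,6}->{3,4,5,6}
So after constraint 1: D(V) = {2,3,4,5}

Answer: {2,3,4,5}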